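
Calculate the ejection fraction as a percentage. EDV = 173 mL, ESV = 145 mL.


SV = EDV - ESV = 173 - 145 = 28 mL
EF = SV/EDV * 100 = 28/173 * 100
EF = 16.18%


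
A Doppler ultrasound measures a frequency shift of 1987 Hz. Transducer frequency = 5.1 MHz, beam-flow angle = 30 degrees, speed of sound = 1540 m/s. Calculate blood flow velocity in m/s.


v = fd * c / (2 * f0 * cos(theta))
v = 1987 * 1540 / (2 * 5.1000e+06 * cos(30))
v = 0.3464 m/s


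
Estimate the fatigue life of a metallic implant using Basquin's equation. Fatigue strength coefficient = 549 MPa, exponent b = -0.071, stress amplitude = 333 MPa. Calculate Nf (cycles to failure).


sigma_a = sigma_f' * (2Nf)^b
2Nf = (sigma_a/sigma_f')^(1/b)
2Nf = (333/549)^(1/-0.071)
2Nf = 1143.2532
Nf = 571.6


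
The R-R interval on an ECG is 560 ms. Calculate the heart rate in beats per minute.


HR = 60 / RR_interval(s)
RR = 560 ms = 0.56 s
HR = 60 / 0.56 = 107.1 bpm


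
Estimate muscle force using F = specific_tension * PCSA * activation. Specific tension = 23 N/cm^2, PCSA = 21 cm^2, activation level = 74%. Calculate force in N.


F = sigma * PCSA * activation
F = 23 * 21 * 0.74
F = 357.4 N


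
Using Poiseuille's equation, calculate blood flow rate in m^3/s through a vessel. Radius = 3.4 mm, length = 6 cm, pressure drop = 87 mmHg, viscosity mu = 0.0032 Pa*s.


Q = pi*r^4*dP / (8*mu*L)
r = 0.0034 m, L = 0.06 m
dP = 87 mmHg = 11599.014 Pa
Q = 0.00317 m^3/s


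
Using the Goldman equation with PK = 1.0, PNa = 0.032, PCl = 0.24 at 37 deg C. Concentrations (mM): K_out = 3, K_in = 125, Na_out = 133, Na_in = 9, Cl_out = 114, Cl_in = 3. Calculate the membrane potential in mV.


Vm = (RT/F)*ln((PK*Ko + PNa*Nao + PCl*Cli)/(PK*Ki + PNa*Nai + PCl*Clo))
Numer = 7.976, Denom = 152.648
Vm = -78.88 mV


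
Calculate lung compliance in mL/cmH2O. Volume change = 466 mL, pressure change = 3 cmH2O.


C = dV / dP
C = 466 / 3
C = 155.3 mL/cmH2O


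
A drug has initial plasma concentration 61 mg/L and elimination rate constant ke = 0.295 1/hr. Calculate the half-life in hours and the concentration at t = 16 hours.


t_half = ln(2) / ke = 0.693147 / 0.295 = 2.35 hr
C(t) = C0 * exp(-ke*t) = 61 * exp(-0.295*16)
C(16) = 0.5438 mg/L


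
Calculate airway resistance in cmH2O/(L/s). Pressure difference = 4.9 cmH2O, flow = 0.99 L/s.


R = dP / flow
R = 4.9 / 0.99
R = 4.949 cmH2O/(L/s)


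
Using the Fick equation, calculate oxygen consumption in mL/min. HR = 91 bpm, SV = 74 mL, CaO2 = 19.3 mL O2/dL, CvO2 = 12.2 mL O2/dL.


CO = HR*SV = 91*74/1000 = 6.734 L/min
a-v O2 diff = 19.3 - 12.2 = 7.1 mL/dL
VO2 = CO * (CaO2-CvO2) * 10 dL/L
VO2 = 6.734 * 7.1 * 10
VO2 = 478.1 mL/min


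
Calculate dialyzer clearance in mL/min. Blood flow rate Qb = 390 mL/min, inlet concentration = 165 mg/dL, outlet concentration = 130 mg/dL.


K = Qb * (Cb_in - Cb_out) / Cb_in
K = 390 * (165 - 130) / 165
K = 82.73 mL/min


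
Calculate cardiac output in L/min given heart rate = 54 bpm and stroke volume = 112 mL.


CO = HR * SV
CO = 54 * 112 / 1000
CO = 6.048 L/min


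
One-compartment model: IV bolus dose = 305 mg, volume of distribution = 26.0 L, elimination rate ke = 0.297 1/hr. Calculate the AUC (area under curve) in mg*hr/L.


C0 = Dose/Vd = 305/26.0 = 11.7308 mg/L
AUC = C0/ke = 11.7308/0.297
AUC = 39.5 mg*hr/L


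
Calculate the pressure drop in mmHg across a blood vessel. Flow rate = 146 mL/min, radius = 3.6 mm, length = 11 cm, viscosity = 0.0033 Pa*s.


dP = 8*mu*L*Q / (pi*r^4)
Q = 146 mL/min = 2.43333e-06 m^3/s
dP = 13.3918 Pa = 13.3918 / 133.322 mmHg = 0.1004 mmHg


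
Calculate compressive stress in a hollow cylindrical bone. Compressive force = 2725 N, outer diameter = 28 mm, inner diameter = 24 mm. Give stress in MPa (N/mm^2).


A = pi*(r_o^2 - r_i^2)
r_o = 14 mm, r_i = 12 mm
A = 163.363 mm^2
sigma = F/A = 2725 / 163.363
sigma = 16.68 MPa


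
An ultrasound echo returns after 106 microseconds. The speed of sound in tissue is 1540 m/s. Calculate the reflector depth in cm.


depth = c * t / 2
t = 106 us = 1.0600e-04 s
depth = 1540 * 1.0600e-04 / 2
depth = 0.08162 m = 8.162 cm


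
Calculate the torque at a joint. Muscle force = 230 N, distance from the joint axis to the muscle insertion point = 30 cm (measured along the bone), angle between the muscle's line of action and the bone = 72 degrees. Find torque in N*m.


Torque = F * d * sin(theta)   (moment arm = d*sin(theta))
d = 30 cm = 0.3 m
Torque = 230 * 0.3 * sin(72)
Torque = 65.62 N*m


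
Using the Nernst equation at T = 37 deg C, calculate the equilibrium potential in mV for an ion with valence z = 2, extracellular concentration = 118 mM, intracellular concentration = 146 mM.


E = (RT/(zF)) * ln(C_out/C_in)
T = 37 + 273.15 = 310.15 K
E = (8.314 * 310.15 / (2 * 96485)) * ln(118/146)
E = -2.845 mV


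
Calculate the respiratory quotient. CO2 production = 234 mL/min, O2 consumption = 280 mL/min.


RQ = VCO2 / VO2
RQ = 234 / 280
RQ = 0.8357


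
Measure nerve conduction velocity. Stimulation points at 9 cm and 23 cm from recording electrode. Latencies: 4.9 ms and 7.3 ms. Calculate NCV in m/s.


Distance = (23 - 9) / 100 = 0.14 m
dt = (7.3 - 4.9) / 1000 = 0.0024 s
NCV = dist / dt = 58.33 m/s


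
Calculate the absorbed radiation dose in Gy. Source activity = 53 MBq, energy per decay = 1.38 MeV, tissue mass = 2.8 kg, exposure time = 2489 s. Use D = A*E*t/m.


A = 53 MBq = 5.3000e+07 Bq
E = 1.38 MeV = 2.21076e-13 J
D = A*E*t/m = 5.3000e+07*2.21076e-13*2489/2.8
D = 0.01042 Gy


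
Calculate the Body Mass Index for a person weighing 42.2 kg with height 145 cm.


BMI = weight / height^2
height = 145 cm = 1.45 m
BMI = 42.2 / 1.45^2
BMI = 20.07 kg/m^2


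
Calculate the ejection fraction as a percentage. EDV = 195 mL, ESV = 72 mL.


SV = EDV - ESV = 195 - 72 = 123 mL
EF = SV/EDV * 100 = 123/195 * 100
EF = 63.08%


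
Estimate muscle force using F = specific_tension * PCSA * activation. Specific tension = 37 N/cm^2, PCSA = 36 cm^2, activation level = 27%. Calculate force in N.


F = sigma * PCSA * activation
F = 37 * 36 * 0.27
F = 359.6 N


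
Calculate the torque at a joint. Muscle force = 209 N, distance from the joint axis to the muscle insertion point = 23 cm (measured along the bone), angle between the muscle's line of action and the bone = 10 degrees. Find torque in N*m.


Torque = F * d * sin(theta)   (moment arm = d*sin(theta))
d = 23 cm = 0.23 m
Torque = 209 * 0.23 * sin(10)
Torque = 8.347 N*m


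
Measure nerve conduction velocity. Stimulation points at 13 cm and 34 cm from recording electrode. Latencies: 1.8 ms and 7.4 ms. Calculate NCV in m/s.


Distance = (34 - 13) / 100 = 0.21 m
dt = (7.4 - 1.8) / 1000 = 0.0056 s
NCV = dist / dt = 37.5 m/s


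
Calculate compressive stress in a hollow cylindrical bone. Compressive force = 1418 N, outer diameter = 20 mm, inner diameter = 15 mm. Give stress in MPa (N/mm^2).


A = pi*(r_o^2 - r_i^2)
r_o = 10 mm, r_i = 7.5 mm
A = 137.445 mm^2
sigma = F/A = 1418 / 137.445
sigma = 10.32 MPa


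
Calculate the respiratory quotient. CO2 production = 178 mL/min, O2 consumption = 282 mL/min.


RQ = VCO2 / VO2
RQ = 178 / 282
RQ = 0.6312


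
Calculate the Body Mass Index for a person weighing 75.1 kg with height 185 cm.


BMI = weight / height^2
height = 185 cm = 1.85 m
BMI = 75.1 / 1.85^2
BMI = 21.94 kg/m^2


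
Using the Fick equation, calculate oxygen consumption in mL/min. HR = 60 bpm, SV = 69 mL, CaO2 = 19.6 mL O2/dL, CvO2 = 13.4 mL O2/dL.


CO = HR*SV = 60*69/1000 = 4.14 L/min
a-v O2 diff = 19.6 - 13.4 = 6.2 mL/dL
VO2 = CO * (CaO2-CvO2) * 10 dL/L
VO2 = 4.14 * 6.2 * 10
VO2 = 256.7 mL/min


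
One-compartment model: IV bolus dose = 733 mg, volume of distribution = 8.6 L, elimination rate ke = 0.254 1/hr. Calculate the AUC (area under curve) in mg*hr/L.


C0 = Dose/Vd = 733/8.6 = 85.2326 mg/L
AUC = C0/ke = 85.2326/0.254
AUC = 335.6 mg*hr/L


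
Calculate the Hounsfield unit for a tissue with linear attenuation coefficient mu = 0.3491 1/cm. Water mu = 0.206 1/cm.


HU = ((mu_tissue - mu_water) / mu_water) * 1000
HU = ((0.3491 - 0.206) / 0.206) * 1000
HU = 694.7


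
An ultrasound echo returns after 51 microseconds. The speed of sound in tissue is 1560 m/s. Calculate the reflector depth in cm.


depth = c * t / 2
t = 51 us = 5.1000e-05 s
depth = 1560 * 5.1000e-05 / 2
depth = 0.03978 m = 3.978 cm


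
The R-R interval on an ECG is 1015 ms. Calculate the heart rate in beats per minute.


HR = 60 / RR_interval(s)
RR = 1015 ms = 1.015 s
HR = 60 / 1.015 = 59.11 bpm


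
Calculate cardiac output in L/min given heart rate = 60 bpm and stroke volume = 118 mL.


CO = HR * SV
CO = 60 * 118 / 1000
CO = 7.08 L/min


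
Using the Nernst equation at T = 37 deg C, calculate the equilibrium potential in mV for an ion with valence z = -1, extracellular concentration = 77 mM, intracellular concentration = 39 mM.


E = (RT/(zF)) * ln(C_out/C_in)
T = 37 + 273.15 = 310.15 K
E = (8.314 * 310.15 / (-1 * 96485)) * ln(77/39)
E = -18.18 mV


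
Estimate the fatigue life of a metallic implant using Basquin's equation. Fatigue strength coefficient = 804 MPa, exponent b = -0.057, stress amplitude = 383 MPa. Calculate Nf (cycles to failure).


sigma_a = sigma_f' * (2Nf)^b
2Nf = (sigma_a/sigma_f')^(1/b)
2Nf = (383/804)^(1/-0.057)
2Nf = 446814.88
Nf = 2.234e+05


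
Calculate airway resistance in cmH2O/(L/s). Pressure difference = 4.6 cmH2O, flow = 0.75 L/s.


R = dP / flow
R = 4.6 / 0.75
R = 6.133 cmH2O/(L/s)


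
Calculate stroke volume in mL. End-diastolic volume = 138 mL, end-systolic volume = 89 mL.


SV = EDV - ESV
SV = 138 - 89
SV = 49 mL


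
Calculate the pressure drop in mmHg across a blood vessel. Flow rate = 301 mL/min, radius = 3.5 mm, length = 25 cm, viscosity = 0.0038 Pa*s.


dP = 8*mu*L*Q / (pi*r^4)
Q = 301 mL/min = 5.01667e-06 m^3/s
dP = 80.8737 Pa = 80.8737 / 133.322 mmHg = 0.6066 mmHg


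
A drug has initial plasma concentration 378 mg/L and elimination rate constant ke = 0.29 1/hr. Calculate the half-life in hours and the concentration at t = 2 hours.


t_half = ln(2) / ke = 0.693147 / 0.29 = 2.39 hr
C(t) = C0 * exp(-ke*t) = 378 * exp(-0.29*2)
C(2) = 211.6 mg/L


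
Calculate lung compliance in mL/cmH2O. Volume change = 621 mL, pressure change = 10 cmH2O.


C = dV / dP
C = 621 / 10
C = 62.1 mL/cmH2O


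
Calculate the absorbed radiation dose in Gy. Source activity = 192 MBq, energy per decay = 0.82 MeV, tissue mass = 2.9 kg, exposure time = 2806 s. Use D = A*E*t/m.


A = 192 MBq = 1.9200e+08 Bq
E = 0.82 MeV = 1.31364e-13 J
D = A*E*t/m = 1.9200e+08*1.31364e-13*2806/2.9
D = 0.0244 Gy


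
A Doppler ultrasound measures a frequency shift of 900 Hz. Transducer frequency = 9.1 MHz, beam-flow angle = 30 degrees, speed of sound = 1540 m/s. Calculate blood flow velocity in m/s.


v = fd * c / (2 * f0 * cos(theta))
v = 900 * 1540 / (2 * 9.1000e+06 * cos(30))
v = 0.08793 m/s


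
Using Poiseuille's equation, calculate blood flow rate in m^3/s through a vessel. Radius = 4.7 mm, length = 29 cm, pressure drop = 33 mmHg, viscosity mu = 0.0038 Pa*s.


Q = pi*r^4*dP / (8*mu*L)
r = 0.0047 m, L = 0.29 m
dP = 33 mmHg = 4399.626 Pa
Q = 7.6504e-04 m^3/s


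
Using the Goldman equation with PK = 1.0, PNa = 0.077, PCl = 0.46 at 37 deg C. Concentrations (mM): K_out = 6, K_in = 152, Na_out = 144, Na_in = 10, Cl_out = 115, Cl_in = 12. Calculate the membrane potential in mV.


Vm = (RT/F)*ln((PK*Ko + PNa*Nao + PCl*Cli)/(PK*Ki + PNa*Nai + PCl*Clo))
Numer = 22.608, Denom = 205.67
Vm = -59.01 mV


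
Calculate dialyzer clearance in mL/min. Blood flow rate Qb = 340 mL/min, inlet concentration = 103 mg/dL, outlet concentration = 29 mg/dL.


K = Qb * (Cb_in - Cb_out) / Cb_in
K = 340 * (103 - 29) / 103
K = 244.3 mL/min


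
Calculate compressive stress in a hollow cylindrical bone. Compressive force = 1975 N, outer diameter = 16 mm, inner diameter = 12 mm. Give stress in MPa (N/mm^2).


A = pi*(r_o^2 - r_i^2)
r_o = 8 mm, r_i = 6 mm
A = 87.9646 mm^2
sigma = F/A = 1975 / 87.9646
sigma = 22.45 MPa


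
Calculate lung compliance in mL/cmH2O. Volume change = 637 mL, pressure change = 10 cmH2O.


C = dV / dP
C = 637 / 10
C = 63.7 mL/cmH2O


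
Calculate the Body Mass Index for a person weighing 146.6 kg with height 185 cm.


BMI = weight / height^2
height = 185 cm = 1.85 m
BMI = 146.6 / 1.85^2
BMI = 42.83 kg/m^2


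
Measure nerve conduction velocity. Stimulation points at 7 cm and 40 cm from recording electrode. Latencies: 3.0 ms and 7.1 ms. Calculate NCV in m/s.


Distance = (40 - 7) / 100 = 0.33 m
dt = (7.1 - 3.0) / 1000 = 0.0041 s
NCV = dist / dt = 80.49 m/s


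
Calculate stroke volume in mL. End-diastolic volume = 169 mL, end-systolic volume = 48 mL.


SV = EDV - ESV
SV = 169 - 48
SV = 121 mL


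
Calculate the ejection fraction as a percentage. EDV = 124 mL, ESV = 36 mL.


SV = EDV - ESV = 124 - 36 = 88 mL
EF = SV/EDV * 100 = 88/124 * 100
EF = 70.97%


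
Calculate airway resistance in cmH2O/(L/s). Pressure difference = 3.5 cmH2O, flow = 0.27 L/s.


R = dP / flow
R = 3.5 / 0.27
R = 12.96 cmH2O/(L/s)


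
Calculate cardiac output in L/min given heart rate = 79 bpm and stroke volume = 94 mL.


CO = HR * SV
CO = 79 * 94 / 1000
CO = 7.426 L/min


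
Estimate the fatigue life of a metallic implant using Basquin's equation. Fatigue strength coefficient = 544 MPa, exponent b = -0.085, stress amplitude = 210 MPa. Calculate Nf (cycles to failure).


sigma_a = sigma_f' * (2Nf)^b
2Nf = (sigma_a/sigma_f')^(1/b)
2Nf = (210/544)^(1/-0.085)
2Nf = 72994.388
Nf = 3.65e+04


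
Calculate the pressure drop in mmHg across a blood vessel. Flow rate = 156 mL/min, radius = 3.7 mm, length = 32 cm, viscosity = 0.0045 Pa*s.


dP = 8*mu*L*Q / (pi*r^4)
Q = 156 mL/min = 2.6e-06 m^3/s
dP = 50.8709 Pa = 50.8709 / 133.322 mmHg = 0.3816 mmHg


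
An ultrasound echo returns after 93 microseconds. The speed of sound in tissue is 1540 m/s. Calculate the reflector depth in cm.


depth = c * t / 2
t = 93 us = 9.3000e-05 s
depth = 1540 * 9.3000e-05 / 2
depth = 0.07161 m = 7.161 cm


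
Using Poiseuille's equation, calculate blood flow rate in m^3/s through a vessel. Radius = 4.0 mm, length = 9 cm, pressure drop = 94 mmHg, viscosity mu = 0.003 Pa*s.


Q = pi*r^4*dP / (8*mu*L)
r = 0.004 m, L = 0.09 m
dP = 94 mmHg = 12532.268 Pa
Q = 0.004666 m^3/s


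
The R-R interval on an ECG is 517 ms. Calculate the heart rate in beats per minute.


HR = 60 / RR_interval(s)
RR = 517 ms = 0.517 s
HR = 60 / 0.517 = 116.1 bpm


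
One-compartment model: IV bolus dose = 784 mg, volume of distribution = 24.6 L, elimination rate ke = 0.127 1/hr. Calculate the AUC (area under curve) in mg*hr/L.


C0 = Dose/Vd = 784/24.6 = 31.8699 mg/L
AUC = C0/ke = 31.8699/0.127
AUC = 250.9 mg*hr/L


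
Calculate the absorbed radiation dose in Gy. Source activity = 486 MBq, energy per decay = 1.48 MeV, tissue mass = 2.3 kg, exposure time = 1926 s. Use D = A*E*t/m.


A = 486 MBq = 4.8600e+08 Bq
E = 1.48 MeV = 2.37096e-13 J
D = A*E*t/m = 4.8600e+08*2.37096e-13*1926/2.3
D = 0.09649 Gy


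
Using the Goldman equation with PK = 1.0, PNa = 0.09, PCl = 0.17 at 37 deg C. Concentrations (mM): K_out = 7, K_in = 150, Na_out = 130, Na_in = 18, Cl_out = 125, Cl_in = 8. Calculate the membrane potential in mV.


Vm = (RT/F)*ln((PK*Ko + PNa*Nao + PCl*Cli)/(PK*Ki + PNa*Nai + PCl*Clo))
Numer = 20.06, Denom = 172.87
Vm = -57.56 mV


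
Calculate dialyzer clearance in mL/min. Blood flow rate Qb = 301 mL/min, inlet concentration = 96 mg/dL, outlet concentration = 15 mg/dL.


K = Qb * (Cb_in - Cb_out) / Cb_in
K = 301 * (96 - 15) / 96
K = 254 mL/min


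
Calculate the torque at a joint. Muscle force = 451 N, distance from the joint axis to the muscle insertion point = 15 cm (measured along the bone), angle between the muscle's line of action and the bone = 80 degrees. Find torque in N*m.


Torque = F * d * sin(theta)   (moment arm = d*sin(theta))
d = 15 cm = 0.15 m
Torque = 451 * 0.15 * sin(80)
Torque = 66.62 N*m


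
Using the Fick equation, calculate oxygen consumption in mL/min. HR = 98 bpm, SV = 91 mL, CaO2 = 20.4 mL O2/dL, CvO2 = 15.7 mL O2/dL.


CO = HR*SV = 98*91/1000 = 8.918 L/min
a-v O2 diff = 20.4 - 15.7 = 4.7 mL/dL
VO2 = CO * (CaO2-CvO2) * 10 dL/L
VO2 = 8.918 * 4.7 * 10
VO2 = 419.1 mL/min


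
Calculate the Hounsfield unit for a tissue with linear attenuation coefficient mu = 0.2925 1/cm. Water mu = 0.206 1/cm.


HU = ((mu_tissue - mu_water) / mu_water) * 1000
HU = ((0.2925 - 0.206) / 0.206) * 1000
HU = 419.9


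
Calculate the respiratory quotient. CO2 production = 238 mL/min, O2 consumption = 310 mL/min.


RQ = VCO2 / VO2
RQ = 238 / 310
RQ = 0.7677


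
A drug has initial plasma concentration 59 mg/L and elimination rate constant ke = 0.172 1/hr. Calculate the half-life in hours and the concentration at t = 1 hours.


t_half = ln(2) / ke = 0.693147 / 0.172 = 4.03 hr
C(t) = C0 * exp(-ke*t) = 59 * exp(-0.172*1)
C(1) = 49.68 mg/L


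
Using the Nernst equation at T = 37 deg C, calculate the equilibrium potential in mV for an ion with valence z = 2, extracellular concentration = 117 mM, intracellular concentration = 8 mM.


E = (RT/(zF)) * ln(C_out/C_in)
T = 37 + 273.15 = 310.15 K
E = (8.314 * 310.15 / (2 * 96485)) * ln(117/8)
E = 35.85 mV


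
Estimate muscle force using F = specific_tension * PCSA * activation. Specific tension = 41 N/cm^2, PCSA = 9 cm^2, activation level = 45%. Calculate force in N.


F = sigma * PCSA * activation
F = 41 * 9 * 0.45
F = 166.1 N


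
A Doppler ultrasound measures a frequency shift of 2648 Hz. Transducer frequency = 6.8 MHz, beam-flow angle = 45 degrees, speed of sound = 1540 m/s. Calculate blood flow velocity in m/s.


v = fd * c / (2 * f0 * cos(theta))
v = 2648 * 1540 / (2 * 6.8000e+06 * cos(45))
v = 0.424 m/s


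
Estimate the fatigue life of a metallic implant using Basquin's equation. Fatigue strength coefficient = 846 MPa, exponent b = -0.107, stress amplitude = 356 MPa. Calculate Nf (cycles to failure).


sigma_a = sigma_f' * (2Nf)^b
2Nf = (sigma_a/sigma_f')^(1/b)
2Nf = (356/846)^(1/-0.107)
2Nf = 3260.4267
Nf = 1630


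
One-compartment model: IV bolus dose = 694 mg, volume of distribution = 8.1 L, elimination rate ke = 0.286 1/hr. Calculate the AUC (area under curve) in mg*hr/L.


C0 = Dose/Vd = 694/8.1 = 85.679 mg/L
AUC = C0/ke = 85.679/0.286
AUC = 299.6 mg*hr/L


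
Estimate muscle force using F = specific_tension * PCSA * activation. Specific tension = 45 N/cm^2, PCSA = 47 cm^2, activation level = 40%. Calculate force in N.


F = sigma * PCSA * activation
F = 45 * 47 * 0.4
F = 846 N


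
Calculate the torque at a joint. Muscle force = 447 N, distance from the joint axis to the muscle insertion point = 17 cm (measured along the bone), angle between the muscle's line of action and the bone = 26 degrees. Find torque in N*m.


Torque = F * d * sin(theta)   (moment arm = d*sin(theta))
d = 17 cm = 0.17 m
Torque = 447 * 0.17 * sin(26)
Torque = 33.31 N*m


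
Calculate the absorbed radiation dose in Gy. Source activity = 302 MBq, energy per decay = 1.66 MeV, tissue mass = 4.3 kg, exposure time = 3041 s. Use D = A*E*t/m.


A = 302 MBq = 3.0200e+08 Bq
E = 1.66 MeV = 2.65932e-13 J
D = A*E*t/m = 3.0200e+08*2.65932e-13*3041/4.3
D = 0.0568 Gy


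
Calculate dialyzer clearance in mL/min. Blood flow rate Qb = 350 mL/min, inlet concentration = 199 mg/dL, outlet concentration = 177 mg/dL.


K = Qb * (Cb_in - Cb_out) / Cb_in
K = 350 * (199 - 177) / 199
K = 38.69 mL/min


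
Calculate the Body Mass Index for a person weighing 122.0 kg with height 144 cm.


BMI = weight / height^2
height = 144 cm = 1.44 m
BMI = 122.0 / 1.44^2
BMI = 58.83 kg/m^2


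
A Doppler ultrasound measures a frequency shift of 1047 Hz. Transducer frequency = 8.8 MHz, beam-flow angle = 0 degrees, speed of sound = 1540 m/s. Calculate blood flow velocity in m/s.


v = fd * c / (2 * f0 * cos(theta))
v = 1047 * 1540 / (2 * 8.8000e+06 * cos(0))
v = 0.09161 m/s


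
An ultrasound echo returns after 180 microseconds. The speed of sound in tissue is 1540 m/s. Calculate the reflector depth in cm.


depth = c * t / 2
t = 180 us = 1.8000e-04 s
depth = 1540 * 1.8000e-04 / 2
depth = 0.1386 m = 13.86 cm


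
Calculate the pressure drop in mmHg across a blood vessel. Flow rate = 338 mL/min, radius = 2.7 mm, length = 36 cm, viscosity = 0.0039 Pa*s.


dP = 8*mu*L*Q / (pi*r^4)
Q = 338 mL/min = 5.63333e-06 m^3/s
dP = 378.981 Pa = 378.981 / 133.322 mmHg = 2.843 mmHg


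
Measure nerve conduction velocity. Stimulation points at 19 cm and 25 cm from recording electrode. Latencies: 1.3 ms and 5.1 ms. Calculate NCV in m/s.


Distance = (25 - 19) / 100 = 0.06 m
dt = (5.1 - 1.3) / 1000 = 0.0038 s
NCV = dist / dt = 15.79 m/s


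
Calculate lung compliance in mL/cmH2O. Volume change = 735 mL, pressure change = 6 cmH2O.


C = dV / dP
C = 735 / 6
C = 122.5 mL/cmH2O


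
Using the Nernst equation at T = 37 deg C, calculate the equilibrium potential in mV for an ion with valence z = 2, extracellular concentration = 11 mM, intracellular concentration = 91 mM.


E = (RT/(zF)) * ln(C_out/C_in)
T = 37 + 273.15 = 310.15 K
E = (8.314 * 310.15 / (2 * 96485)) * ln(11/91)
E = -28.23 mV


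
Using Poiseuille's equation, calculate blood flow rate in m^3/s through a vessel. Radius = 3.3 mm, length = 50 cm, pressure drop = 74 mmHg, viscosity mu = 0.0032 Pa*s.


Q = pi*r^4*dP / (8*mu*L)
r = 0.0033 m, L = 0.5 m
dP = 74 mmHg = 9865.828 Pa
Q = 2.8716e-04 m^3/s


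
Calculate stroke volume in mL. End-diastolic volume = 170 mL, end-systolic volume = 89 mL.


SV = EDV - ESV
SV = 170 - 89
SV = 81 mL


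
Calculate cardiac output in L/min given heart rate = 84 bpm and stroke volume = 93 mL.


CO = HR * SV
CO = 84 * 93 / 1000
CO = 7.812 L/min


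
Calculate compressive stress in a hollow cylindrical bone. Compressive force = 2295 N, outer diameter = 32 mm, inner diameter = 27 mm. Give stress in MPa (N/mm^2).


A = pi*(r_o^2 - r_i^2)
r_o = 16 mm, r_i = 13.5 mm
A = 231.692 mm^2
sigma = F/A = 2295 / 231.692
sigma = 9.905 MPa


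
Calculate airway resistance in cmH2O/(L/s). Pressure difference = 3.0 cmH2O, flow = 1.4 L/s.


R = dP / flow
R = 3.0 / 1.4
R = 2.143 cmH2O/(L/s)


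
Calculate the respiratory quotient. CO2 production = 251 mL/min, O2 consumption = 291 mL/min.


RQ = VCO2 / VO2
RQ = 251 / 291
RQ = 0.8625


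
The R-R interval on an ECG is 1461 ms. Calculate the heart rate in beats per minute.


HR = 60 / RR_interval(s)
RR = 1461 ms = 1.461 s
HR = 60 / 1.461 = 41.07 bpm


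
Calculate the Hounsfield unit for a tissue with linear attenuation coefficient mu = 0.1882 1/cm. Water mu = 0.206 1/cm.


HU = ((mu_tissue - mu_water) / mu_water) * 1000
HU = ((0.1882 - 0.206) / 0.206) * 1000
HU = -86.41


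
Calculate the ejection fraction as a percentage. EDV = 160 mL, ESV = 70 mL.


SV = EDV - ESV = 160 - 70 = 90 mL
EF = SV/EDV * 100 = 90/160 * 100
EF = 56.25%


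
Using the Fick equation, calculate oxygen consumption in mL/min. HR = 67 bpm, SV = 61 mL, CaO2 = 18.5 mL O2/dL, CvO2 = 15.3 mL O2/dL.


CO = HR*SV = 67*61/1000 = 4.087 L/min
a-v O2 diff = 18.5 - 15.3 = 3.2 mL/dL
VO2 = CO * (CaO2-CvO2) * 10 dL/L
VO2 = 4.087 * 3.2 * 10
VO2 = 130.8 mL/min


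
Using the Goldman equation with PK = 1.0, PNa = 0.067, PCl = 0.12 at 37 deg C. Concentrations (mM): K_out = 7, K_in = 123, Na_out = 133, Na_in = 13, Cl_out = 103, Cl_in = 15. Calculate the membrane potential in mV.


Vm = (RT/F)*ln((PK*Ko + PNa*Nao + PCl*Cli)/(PK*Ki + PNa*Nai + PCl*Clo))
Numer = 17.711, Denom = 136.231
Vm = -54.52 mV


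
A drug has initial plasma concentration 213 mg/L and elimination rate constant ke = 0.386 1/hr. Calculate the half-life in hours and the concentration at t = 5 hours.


t_half = ln(2) / ke = 0.693147 / 0.386 = 1.796 hr
C(t) = C0 * exp(-ke*t) = 213 * exp(-0.386*5)
C(5) = 30.92 mg/L


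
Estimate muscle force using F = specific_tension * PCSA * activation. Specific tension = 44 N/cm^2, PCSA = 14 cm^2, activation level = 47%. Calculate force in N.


F = sigma * PCSA * activation
F = 44 * 14 * 0.47
F = 289.5 N


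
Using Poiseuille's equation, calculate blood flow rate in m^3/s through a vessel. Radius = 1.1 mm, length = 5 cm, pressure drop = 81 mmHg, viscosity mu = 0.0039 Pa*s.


Q = pi*r^4*dP / (8*mu*L)
r = 0.0011 m, L = 0.05 m
dP = 81 mmHg = 10799.082 Pa
Q = 3.1841e-05 m^3/s


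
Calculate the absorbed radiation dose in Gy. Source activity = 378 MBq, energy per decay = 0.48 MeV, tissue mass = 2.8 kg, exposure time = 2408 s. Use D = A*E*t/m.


A = 378 MBq = 3.7800e+08 Bq
E = 0.48 MeV = 7.6896e-14 J
D = A*E*t/m = 3.7800e+08*7.6896e-14*2408/2.8
D = 0.025 Gy


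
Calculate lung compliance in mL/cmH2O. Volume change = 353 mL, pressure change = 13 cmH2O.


C = dV / dP
C = 353 / 13
C = 27.15 mL/cmH2O


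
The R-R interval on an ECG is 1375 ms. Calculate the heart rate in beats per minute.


HR = 60 / RR_interval(s)
RR = 1375 ms = 1.375 s
HR = 60 / 1.375 = 43.64 bpm


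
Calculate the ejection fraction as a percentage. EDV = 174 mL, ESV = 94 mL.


SV = EDV - ESV = 174 - 94 = 80 mL
EF = SV/EDV * 100 = 80/174 * 100
EF = 45.98%


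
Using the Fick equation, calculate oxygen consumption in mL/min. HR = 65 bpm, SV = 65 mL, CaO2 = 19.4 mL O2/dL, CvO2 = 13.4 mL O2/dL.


CO = HR*SV = 65*65/1000 = 4.225 L/min
a-v O2 diff = 19.4 - 13.4 = 6 mL/dL
VO2 = CO * (CaO2-CvO2) * 10 dL/L
VO2 = 4.225 * 6 * 10
VO2 = 253.5 mL/min


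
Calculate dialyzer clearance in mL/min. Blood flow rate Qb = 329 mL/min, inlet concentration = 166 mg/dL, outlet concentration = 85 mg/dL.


K = Qb * (Cb_in - Cb_out) / Cb_in
K = 329 * (166 - 85) / 166
K = 160.5 mL/min


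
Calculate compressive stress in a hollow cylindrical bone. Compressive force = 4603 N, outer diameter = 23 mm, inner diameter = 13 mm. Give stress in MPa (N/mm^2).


A = pi*(r_o^2 - r_i^2)
r_o = 11.5 mm, r_i = 6.5 mm
A = 282.743 mm^2
sigma = F/A = 4603 / 282.743
sigma = 16.28 MPa


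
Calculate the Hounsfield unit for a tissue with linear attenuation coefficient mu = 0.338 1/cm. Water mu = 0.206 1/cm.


HU = ((mu_tissue - mu_water) / mu_water) * 1000
HU = ((0.338 - 0.206) / 0.206) * 1000
HU = 640.8


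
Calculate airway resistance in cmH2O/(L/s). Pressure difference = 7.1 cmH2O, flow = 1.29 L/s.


R = dP / flow
R = 7.1 / 1.29
R = 5.504 cmH2O/(L/s)


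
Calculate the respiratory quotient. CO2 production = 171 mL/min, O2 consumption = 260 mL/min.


RQ = VCO2 / VO2
RQ = 171 / 260
RQ = 0.6577


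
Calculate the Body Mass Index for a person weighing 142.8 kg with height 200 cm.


BMI = weight / height^2
height = 200 cm = 2 m
BMI = 142.8 / 2^2
BMI = 35.7 kg/m^2


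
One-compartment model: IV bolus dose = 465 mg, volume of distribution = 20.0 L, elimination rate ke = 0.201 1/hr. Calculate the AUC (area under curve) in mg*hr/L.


C0 = Dose/Vd = 465/20.0 = 23.25 mg/L
AUC = C0/ke = 23.25/0.201
AUC = 115.7 mg*hr/L


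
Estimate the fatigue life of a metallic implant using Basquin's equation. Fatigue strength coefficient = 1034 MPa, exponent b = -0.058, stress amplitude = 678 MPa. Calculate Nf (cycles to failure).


sigma_a = sigma_f' * (2Nf)^b
2Nf = (sigma_a/sigma_f')^(1/b)
2Nf = (678/1034)^(1/-0.058)
2Nf = 1446.0622
Nf = 723


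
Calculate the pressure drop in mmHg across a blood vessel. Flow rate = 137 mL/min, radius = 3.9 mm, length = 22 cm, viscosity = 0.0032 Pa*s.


dP = 8*mu*L*Q / (pi*r^4)
Q = 137 mL/min = 2.28333e-06 m^3/s
dP = 17.6939 Pa = 17.6939 / 133.322 mmHg = 0.1327 mmHg


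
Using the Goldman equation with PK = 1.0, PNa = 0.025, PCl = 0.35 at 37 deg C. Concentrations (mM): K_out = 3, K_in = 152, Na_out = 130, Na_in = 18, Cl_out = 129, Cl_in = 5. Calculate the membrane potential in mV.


Vm = (RT/F)*ln((PK*Ko + PNa*Nao + PCl*Cli)/(PK*Ki + PNa*Nai + PCl*Clo))
Numer = 8, Denom = 197.6
Vm = -85.7 mV


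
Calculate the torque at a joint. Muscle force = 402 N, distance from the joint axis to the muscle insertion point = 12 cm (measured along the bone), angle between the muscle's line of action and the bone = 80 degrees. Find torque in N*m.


Torque = F * d * sin(theta)   (moment arm = d*sin(theta))
d = 12 cm = 0.12 m
Torque = 402 * 0.12 * sin(80)
Torque = 47.51 N*m


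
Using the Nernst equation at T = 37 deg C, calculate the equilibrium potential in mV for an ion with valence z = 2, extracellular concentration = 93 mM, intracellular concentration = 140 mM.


E = (RT/(zF)) * ln(C_out/C_in)
T = 37 + 273.15 = 310.15 K
E = (8.314 * 310.15 / (2 * 96485)) * ln(93/140)
E = -5.466 mV


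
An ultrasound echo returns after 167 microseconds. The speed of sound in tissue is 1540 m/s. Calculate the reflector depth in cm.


depth = c * t / 2
t = 167 us = 1.6700e-04 s
depth = 1540 * 1.6700e-04 / 2
depth = 0.12859 m = 12.859 cm


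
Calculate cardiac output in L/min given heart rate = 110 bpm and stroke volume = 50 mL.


CO = HR * SV
CO = 110 * 50 / 1000
CO = 5.5 L/min


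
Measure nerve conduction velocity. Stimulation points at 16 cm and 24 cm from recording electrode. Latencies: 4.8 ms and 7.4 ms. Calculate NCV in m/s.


Distance = (24 - 16) / 100 = 0.08 m
dt = (7.4 - 4.8) / 1000 = 0.0026 s
NCV = dist / dt = 30.77 m/s


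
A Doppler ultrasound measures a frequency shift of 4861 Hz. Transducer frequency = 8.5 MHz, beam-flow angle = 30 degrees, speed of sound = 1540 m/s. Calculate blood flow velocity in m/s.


v = fd * c / (2 * f0 * cos(theta))
v = 4861 * 1540 / (2 * 8.5000e+06 * cos(30))
v = 0.5085 m/s


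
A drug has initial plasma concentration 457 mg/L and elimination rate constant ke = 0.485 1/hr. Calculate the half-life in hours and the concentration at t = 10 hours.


t_half = ln(2) / ke = 0.693147 / 0.485 = 1.429 hr
C(t) = C0 * exp(-ke*t) = 457 * exp(-0.485*10)
C(10) = 3.578 mg/L


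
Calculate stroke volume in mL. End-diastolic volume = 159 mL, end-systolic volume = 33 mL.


SV = EDV - ESV
SV = 159 - 33
SV = 126 mL


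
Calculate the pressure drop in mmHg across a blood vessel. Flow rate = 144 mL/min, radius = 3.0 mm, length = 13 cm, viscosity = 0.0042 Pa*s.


dP = 8*mu*L*Q / (pi*r^4)
Q = 144 mL/min = 2.4e-06 m^3/s
dP = 41.1964 Pa = 41.1964 / 133.322 mmHg = 0.309 mmHg


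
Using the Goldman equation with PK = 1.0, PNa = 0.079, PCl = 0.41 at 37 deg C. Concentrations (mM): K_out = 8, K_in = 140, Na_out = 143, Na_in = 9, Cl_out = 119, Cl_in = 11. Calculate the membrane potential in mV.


Vm = (RT/F)*ln((PK*Ko + PNa*Nao + PCl*Cli)/(PK*Ki + PNa*Nai + PCl*Clo))
Numer = 23.807, Denom = 189.501
Vm = -55.44 mV


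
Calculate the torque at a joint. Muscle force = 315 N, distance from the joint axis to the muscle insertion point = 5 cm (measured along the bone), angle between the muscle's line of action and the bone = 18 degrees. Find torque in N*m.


Torque = F * d * sin(theta)   (moment arm = d*sin(theta))
d = 5 cm = 0.05 m
Torque = 315 * 0.05 * sin(18)
Torque = 4.867 N*m


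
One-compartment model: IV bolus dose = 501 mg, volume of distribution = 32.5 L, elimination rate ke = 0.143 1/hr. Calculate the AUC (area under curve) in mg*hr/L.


C0 = Dose/Vd = 501/32.5 = 15.4154 mg/L
AUC = C0/ke = 15.4154/0.143
AUC = 107.8 mg*hr/L


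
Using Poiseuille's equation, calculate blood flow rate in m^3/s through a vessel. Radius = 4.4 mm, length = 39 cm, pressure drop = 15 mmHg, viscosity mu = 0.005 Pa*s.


Q = pi*r^4*dP / (8*mu*L)
r = 0.0044 m, L = 0.39 m
dP = 15 mmHg = 1999.83 Pa
Q = 1.5095e-04 m^3/s


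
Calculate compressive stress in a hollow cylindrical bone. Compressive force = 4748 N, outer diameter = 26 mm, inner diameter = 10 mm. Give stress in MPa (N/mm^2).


A = pi*(r_o^2 - r_i^2)
r_o = 13 mm, r_i = 5 mm
A = 452.389 mm^2
sigma = F/A = 4748 / 452.389
sigma = 10.5 MPa


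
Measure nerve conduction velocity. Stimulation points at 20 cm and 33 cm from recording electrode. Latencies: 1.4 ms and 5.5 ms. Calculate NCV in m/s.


Distance = (33 - 20) / 100 = 0.13 m
dt = (5.5 - 1.4) / 1000 = 0.0041 s
NCV = dist / dt = 31.71 m/s


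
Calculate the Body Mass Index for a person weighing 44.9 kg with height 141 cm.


BMI = weight / height^2
height = 141 cm = 1.41 m
BMI = 44.9 / 1.41^2
BMI = 22.58 kg/m^2


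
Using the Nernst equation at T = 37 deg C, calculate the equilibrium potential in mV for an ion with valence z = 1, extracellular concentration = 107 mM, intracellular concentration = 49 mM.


E = (RT/(zF)) * ln(C_out/C_in)
T = 37 + 273.15 = 310.15 K
E = (8.314 * 310.15 / (1 * 96485)) * ln(107/49)
E = 20.87 mV


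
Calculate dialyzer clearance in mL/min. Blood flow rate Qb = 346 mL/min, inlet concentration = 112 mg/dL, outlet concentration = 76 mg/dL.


K = Qb * (Cb_in - Cb_out) / Cb_in
K = 346 * (112 - 76) / 112
K = 111.2 mL/min


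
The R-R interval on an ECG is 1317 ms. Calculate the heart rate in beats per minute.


HR = 60 / RR_interval(s)
RR = 1317 ms = 1.317 s
HR = 60 / 1.317 = 45.56 bpm


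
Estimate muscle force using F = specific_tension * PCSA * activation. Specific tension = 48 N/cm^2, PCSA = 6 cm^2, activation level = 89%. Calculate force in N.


F = sigma * PCSA * activation
F = 48 * 6 * 0.89
F = 256.3 N


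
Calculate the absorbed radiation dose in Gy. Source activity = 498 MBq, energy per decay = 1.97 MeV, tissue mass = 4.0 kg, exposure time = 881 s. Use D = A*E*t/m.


A = 498 MBq = 4.9800e+08 Bq
E = 1.97 MeV = 3.15594e-13 J
D = A*E*t/m = 4.9800e+08*3.15594e-13*881/4.0
D = 0.03462 Gy


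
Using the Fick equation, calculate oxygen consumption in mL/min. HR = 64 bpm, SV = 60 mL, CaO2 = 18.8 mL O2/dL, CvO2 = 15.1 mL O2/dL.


CO = HR*SV = 64*60/1000 = 3.84 L/min
a-v O2 diff = 18.8 - 15.1 = 3.7 mL/dL
VO2 = CO * (CaO2-CvO2) * 10 dL/L
VO2 = 3.84 * 3.7 * 10
VO2 = 142.1 mL/min


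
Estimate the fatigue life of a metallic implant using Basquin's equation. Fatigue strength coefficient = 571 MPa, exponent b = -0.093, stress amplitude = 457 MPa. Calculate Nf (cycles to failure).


sigma_a = sigma_f' * (2Nf)^b
2Nf = (sigma_a/sigma_f')^(1/b)
2Nf = (457/571)^(1/-0.093)
2Nf = 10.964757
Nf = 5.482


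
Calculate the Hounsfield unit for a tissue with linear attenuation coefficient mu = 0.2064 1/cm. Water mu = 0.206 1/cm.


HU = ((mu_tissue - mu_water) / mu_water) * 1000
HU = ((0.2064 - 0.206) / 0.206) * 1000
HU = 1.942


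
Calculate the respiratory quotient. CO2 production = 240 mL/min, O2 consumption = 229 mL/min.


RQ = VCO2 / VO2
RQ = 240 / 229
RQ = 1.048


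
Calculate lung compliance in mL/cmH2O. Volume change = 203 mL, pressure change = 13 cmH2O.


C = dV / dP
C = 203 / 13
C = 15.62 mL/cmH2O


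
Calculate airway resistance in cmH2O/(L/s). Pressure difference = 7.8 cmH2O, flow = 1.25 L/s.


R = dP / flow
R = 7.8 / 1.25
R = 6.24 cmH2O/(L/s)


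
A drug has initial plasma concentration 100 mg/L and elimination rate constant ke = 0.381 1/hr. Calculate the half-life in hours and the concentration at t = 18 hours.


t_half = ln(2) / ke = 0.693147 / 0.381 = 1.819 hr
C(t) = C0 * exp(-ke*t) = 100 * exp(-0.381*18)
C(18) = 0.1051 mg/L


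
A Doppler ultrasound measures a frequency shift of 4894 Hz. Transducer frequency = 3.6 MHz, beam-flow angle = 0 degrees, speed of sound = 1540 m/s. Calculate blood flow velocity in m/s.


v = fd * c / (2 * f0 * cos(theta))
v = 4894 * 1540 / (2 * 3.6000e+06 * cos(0))
v = 1.047 m/s


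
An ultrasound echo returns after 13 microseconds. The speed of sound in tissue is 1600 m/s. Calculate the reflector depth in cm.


depth = c * t / 2
t = 13 us = 1.3000e-05 s
depth = 1600 * 1.3000e-05 / 2
depth = 0.0104 m = 1.04 cm


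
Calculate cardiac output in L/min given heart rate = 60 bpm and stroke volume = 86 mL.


CO = HR * SV
CO = 60 * 86 / 1000
CO = 5.16 L/min


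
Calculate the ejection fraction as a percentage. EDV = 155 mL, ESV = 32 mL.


SV = EDV - ESV = 155 - 32 = 123 mL
EF = SV/EDV * 100 = 123/155 * 100
EF = 79.35%


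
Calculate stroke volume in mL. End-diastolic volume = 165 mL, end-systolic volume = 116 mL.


SV = EDV - ESV
SV = 165 - 116
SV = 49 mL


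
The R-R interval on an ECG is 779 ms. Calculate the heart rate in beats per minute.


HR = 60 / RR_interval(s)
RR = 779 ms = 0.779 s
HR = 60 / 0.779 = 77.02 bpm


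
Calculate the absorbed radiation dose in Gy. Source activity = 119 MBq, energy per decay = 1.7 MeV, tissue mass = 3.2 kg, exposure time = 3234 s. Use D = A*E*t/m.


A = 119 MBq = 1.1900e+08 Bq
E = 1.7 MeV = 2.7234e-13 J
D = A*E*t/m = 1.1900e+08*2.7234e-13*3234/3.2
D = 0.03275 Gy


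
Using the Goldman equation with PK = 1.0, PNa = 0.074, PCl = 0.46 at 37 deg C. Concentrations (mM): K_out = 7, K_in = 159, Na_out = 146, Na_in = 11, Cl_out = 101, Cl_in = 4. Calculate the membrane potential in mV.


Vm = (RT/F)*ln((PK*Ko + PNa*Nao + PCl*Cli)/(PK*Ki + PNa*Nai + PCl*Clo))
Numer = 19.644, Denom = 206.274
Vm = -62.84 mV


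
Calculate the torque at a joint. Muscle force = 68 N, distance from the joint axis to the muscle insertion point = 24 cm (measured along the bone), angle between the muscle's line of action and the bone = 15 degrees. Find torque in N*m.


Torque = F * d * sin(theta)   (moment arm = d*sin(theta))
d = 24 cm = 0.24 m
Torque = 68 * 0.24 * sin(15)
Torque = 4.224 N*m


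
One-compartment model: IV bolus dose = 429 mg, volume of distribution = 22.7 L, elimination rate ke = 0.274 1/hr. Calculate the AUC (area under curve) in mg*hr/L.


C0 = Dose/Vd = 429/22.7 = 18.8987 mg/L
AUC = C0/ke = 18.8987/0.274
AUC = 68.97 mg*hr/L


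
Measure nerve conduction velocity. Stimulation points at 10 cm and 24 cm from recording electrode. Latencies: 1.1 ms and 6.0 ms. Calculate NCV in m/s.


Distance = (24 - 10) / 100 = 0.14 m
dt = (6.0 - 1.1) / 1000 = 0.0049 s
NCV = dist / dt = 28.57 m/s


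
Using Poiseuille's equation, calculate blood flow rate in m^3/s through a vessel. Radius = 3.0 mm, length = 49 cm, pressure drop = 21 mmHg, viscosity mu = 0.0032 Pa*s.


Q = pi*r^4*dP / (8*mu*L)
r = 0.003 m, L = 0.49 m
dP = 21 mmHg = 2799.762 Pa
Q = 5.6796e-05 m^3/s


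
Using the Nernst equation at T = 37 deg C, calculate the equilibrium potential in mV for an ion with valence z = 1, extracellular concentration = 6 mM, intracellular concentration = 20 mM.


E = (RT/(zF)) * ln(C_out/C_in)
T = 37 + 273.15 = 310.15 K
E = (8.314 * 310.15 / (1 * 96485)) * ln(6/20)
E = -32.18 mV


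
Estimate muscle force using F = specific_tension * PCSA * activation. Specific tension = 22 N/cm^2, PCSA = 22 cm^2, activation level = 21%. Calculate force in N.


F = sigma * PCSA * activation
F = 22 * 22 * 0.21
F = 101.6 N


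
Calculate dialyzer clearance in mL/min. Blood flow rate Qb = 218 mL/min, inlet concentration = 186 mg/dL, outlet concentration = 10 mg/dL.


K = Qb * (Cb_in - Cb_out) / Cb_in
K = 218 * (186 - 10) / 186
K = 206.3 mL/min


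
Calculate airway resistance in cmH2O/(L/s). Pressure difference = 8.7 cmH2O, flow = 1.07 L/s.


R = dP / flow
R = 8.7 / 1.07
R = 8.131 cmH2O/(L/s)


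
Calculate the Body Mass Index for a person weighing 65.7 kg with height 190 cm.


BMI = weight / height^2
height = 190 cm = 1.9 m
BMI = 65.7 / 1.9^2
BMI = 18.2 kg/m^2


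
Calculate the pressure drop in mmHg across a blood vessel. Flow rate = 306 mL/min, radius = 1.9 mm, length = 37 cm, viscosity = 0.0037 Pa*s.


dP = 8*mu*L*Q / (pi*r^4)
Q = 306 mL/min = 5.1e-06 m^3/s
dP = 1364.27 Pa = 1364.27 / 133.322 mmHg = 10.23 mmHg


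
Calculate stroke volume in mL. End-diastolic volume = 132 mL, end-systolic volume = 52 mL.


SV = EDV - ESV
SV = 132 - 52
SV = 80 mL
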